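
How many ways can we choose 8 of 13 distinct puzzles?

C(13,8) = 13!/(8! x 5!).

Final answer: \binom{13}{8} = 1287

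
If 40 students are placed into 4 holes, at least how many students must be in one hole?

By the pigeonhole principle: ceiling(40/4).

Final answer: 10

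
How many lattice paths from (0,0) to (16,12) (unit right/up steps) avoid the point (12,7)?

Total paths to (16,12): C(28,12) = 30421755.
Paths through (12,7): C(19,7) x C(9,5) = 6348888.
Avoiding (12,7): 30421755 - 6348888.

Final answer: 24072867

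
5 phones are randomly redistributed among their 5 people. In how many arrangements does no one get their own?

Derangements satisfy D(n) = (n-1)(D(n-1) + D(n-2)), starting from D(0)=1, D(1)=0.
D(2) = 1 x (0 + 1) = 1
D(3) = 2 x (1 + 0) = 2
D(4) = 3 x (2 + 1) = 9
D(5) = 4 x (D(4) + D(3)) = 4 x (9 + 2)

Final answer: D(5) = 44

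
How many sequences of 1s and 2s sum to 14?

Let f(n) be the number of climbs. Removing the last move (1 or 2 steps) gives f(n) = f(n-1) + f(n-2); base cases f(1)=1, f(2)=2.
Iterating the recurrence: f(1)=1, f(2)=2, f(3)=3, f(4)=5, f(5)=8, f(6)=13, f(7)=21, f(8)=34, f(9)=55, f(10)=89, f(11)=144, f(12)=233, f(13)=377, f(14)=610.

Final answer: 610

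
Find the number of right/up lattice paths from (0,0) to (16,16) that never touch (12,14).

Total paths to (16,16): C(32,16) = 601080390.
Paths through (12,14): C(26,14) x C(6,2) = 144865500.
Avoiding (12,14): 601080390 - 144865500.

Final answer: 456214890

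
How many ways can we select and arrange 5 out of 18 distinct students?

P(18,5) = 18!/(18-5)! = 18!/13!.

Final answer: P(18,5) = 1028160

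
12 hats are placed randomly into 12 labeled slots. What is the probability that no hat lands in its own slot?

Derangements satisfy D(n) = (n-1)(D(n-1) + D(n-2)), starting from D(0)=1, D(1)=0.
Building up: D(2)=1, D(3)=2, D(4)=9, D(5)=44, D(6)=265, D(7)=1854, D(8)=14833, D(9)=133496, D(10)=1334961, D(11)=14684570, D(12)=176214841.
Total arrangements: 12! = 479001600.
Probability = D(12)/12! = 16019531/43545600.

Final answer: D(12)/12! = 176214841/479001600 = 0.367879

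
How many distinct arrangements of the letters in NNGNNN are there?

Letters (G:1, N:5). Total letters: 6.
Permutations = 6!/(5!).

Final answer: 6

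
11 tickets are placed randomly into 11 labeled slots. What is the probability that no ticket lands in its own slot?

Derangements satisfy D(n) = (n-1)(D(n-1) + D(n-2)), starting from D(0)=1, D(1)=0.
Building up: D(2)=1, D(3)=2, D(4)=9, D(5)=44, D(6)=265, D(7)=1854, D(8)=14833, D(9)=133496, D(10)=1334961, D(11)=14684570.
Total arrangements: 11! = 39916800.
Probability = D(11)/11! = 1468457/3991680.

Final answer: D(11)/11! = 14684570/39916800 = 0.367879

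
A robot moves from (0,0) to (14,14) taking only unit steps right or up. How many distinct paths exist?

Each path has 14 right steps and 14 up steps in some order (28 steps total).
Choose which 14 of the 28 steps are up: C(28,14).

Final answer: C(28,14) = 40116600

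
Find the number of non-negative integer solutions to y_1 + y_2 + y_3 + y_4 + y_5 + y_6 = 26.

Stars and bars with 26 stars and 5 bars:
C(26+6-1, 6-1) = C(31,5).

Final answer: C(31,5) = 169911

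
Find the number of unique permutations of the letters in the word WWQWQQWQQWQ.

Letters (Q:6, W:5). Total letters: 11.
Permutations = 11!/(6! x 5!).

Final answer: 462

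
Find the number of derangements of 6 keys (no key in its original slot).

Use the recurrence D(n) = (n-1)(D(n-1) + D(n-2)) with D(0)=1, D(1)=0.
D(2) = 1 x (0 + 1) = 1
D(3) = 2 x (1 + 0) = 2
D(4) = 3 x (2 + 1) = 9
D(5) = 4 x (9 + 2) = 44
D(6) = 5 x (D(5) + D(4)) = 5 x (44 + 9)

Final answer: D(6) = 265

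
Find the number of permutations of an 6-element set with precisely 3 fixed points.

Choose which 3 elements are fixed: C(6,3) = 20.
Derange the remaining 3 using D(j) = (j-1)(D(j-1) + D(j-2)), D(0)=1, D(1)=0: D(2)=1, D(3)=2.
Total: 20 x 2.

Final answer: C(6,3) D(3) = 40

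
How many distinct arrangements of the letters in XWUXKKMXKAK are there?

Letters (A:1, K:4, M:1, U:1, W:1, X:3). Total letters: 11.
Permutations = 11!/(4! x 3!).

Final answer: 277200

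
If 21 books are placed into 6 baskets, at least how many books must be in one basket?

By the pigeonhole principle: ceiling(21/6).

Final answer: 4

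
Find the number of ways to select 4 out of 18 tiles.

C(18,4) = 18!/(4! x (18-4)!).

Final answer: C(18,4) = 3060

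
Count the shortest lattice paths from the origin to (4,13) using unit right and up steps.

Each path has 4 right steps and 13 up steps in some order (17 steps total).
Choose which 13 of the 17 steps are up: C(17,13).

Final answer: C(17,13) = 2380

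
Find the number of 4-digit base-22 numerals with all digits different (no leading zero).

First digit: 21 (nonzero). Second: 21 (not first). Third: 20, etc.
Total: 21 x 21 x 20 x 19.

Final answer: 167580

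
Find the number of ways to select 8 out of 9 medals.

C(9,8) = 9!/(8! x 1!).

Final answer: \binom{9}{8} = 9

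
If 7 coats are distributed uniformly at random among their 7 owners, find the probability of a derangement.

Use the recurrence D(n) = (n-1)(D(n-1) + D(n-2)) with D(0)=1, D(1)=0.
Building up: D(2)=1, D(3)=2, D(4)=9, D(5)=44, D(6)=265, D(7)=1854.
Total arrangements: 7! = 5040.
Probability = D(7)/7! = 103/280.

Final answer: D(7)/7! = 1854/5040 = 0.367857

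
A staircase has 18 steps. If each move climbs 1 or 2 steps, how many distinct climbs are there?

Condition on the final move: it is a 1-step (f(n-1) ways to get there) or a 2-step (f(n-2) ways), so f(n) = f(n-1) + f(n-2), with f(1)=1, f(2)=2.
Computing successive values: f(1)=1, f(2)=2, f(3)=3, f(4)=5, f(5)=8, f(6)=13, f(7)=21, f(8)=34, f(9)=55, f(10)=89, f(11)=144, f(12)=233, f(13)=377, f(14)=610, f(15)=987, f(16)=1597, f(17)=2584, f(18)=4181.

Final answer: 4181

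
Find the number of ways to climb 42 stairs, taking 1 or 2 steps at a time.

Let f(n) be the number of climbs. Removing the last move (1 or 2 steps) gives f(n) = f(n-1) + f(n-2); base cases f(1)=1, f(2)=2.
Building up term by term: f(1)=1, f(2)=2, f(3)=3, f(4)=5, f(5)=8, f(6)=13, f(7)=21, f(8)=34, f(9)=55, f(10)=89, f(11)=144, f(12)=233, f(13)=377, f(14)=610, f(15)=987, f(16)=1597, f(17)=2584, f(18)=4181, f(19)=6765, f(20)=10946, f(21)=17711, f(22)=28657, f(23)=46368, f(24)=75025, f(25)=121393, f(26)=196418, f(27)=317811, f(28)=514229, f(29)=832040, f(30)=1346269, f(31)=2178309, f(32)=3524578, f(33)=5702887, f(34)=9227465, f(35)=14930352, f(36)=24157817, f(37)=39088169, f(38)=63245986, f(39)=102334155, f(40)=165580141, f(41)=267914296, f(42)=433494437.

Final answer: 433494437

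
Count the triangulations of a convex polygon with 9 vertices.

This is a standard Catalan-number count: the answer is C_n. Here n = 9 - 2 = 7.
C_n = C(2n,n)/(n+1), so C_{7} = C(14,7)/8 = 3432/8.

Final answer: C_{7} = 429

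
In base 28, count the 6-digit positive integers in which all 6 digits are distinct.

The leading digit has 27 choices (anything but zero); the next has 27 (anything but the first), then 26, and so on, one fewer each time.
Total: 27 x 27 x 26 x 25 x 24 x 23.

Final answer: 261565200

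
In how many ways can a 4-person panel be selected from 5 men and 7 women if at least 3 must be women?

Sum over valid woman counts:
C(7,3)C(5,1) = 175
C(7,4)C(5,0) = 35
Total: 175 + 35.

Final answer: 210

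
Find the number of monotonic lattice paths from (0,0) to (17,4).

Each path has 17 right steps and 4 up steps in some order (21 steps total).
Choose which 4 of the 21 steps are up: C(21,4).

Final answer: C(21,4) = 5985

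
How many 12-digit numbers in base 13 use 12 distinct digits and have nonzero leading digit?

First digit: 12 (nonzero). Second: 12 (not first). Third: 11, etc.
Total: 12 x 12 x 11 x 10 x 9 x 8 x 7 x 6 x 5 x 4 x 3 x 2.

Final answer: 5748019200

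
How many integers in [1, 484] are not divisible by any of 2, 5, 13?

|div by 2|=242, |div by 5|=96, |div by 13|=37.
|div by 2&5|=48, |div by 2&13|=18, |div by 5&13|=7, |div by all|=3.
By inclusion-exclusion, divisible by at least one: 242+96+37-48-18-7+3 = 305.
Not divisible by any: 484 - 305.

Final answer: 179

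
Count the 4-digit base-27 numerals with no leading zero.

These are the integers in [27^3, 27^4), so the count is 27^4 - 27^3 = 26 x 27^3.

Final answer: 511758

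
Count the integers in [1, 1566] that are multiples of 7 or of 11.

Multiples of 7: 223. Multiples of 11: 142. Of both (lcm=77): 20.
By inclusion-exclusion: 223 + 142 - 20.

Final answer: 345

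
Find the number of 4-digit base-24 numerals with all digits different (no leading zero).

The leading digit has 23 choices (anything but zero); the next has 23 (anything but the first), then 22, and so on, one fewer each time.
Total: 23 x 23 x 22 x 21.

Final answer: 244398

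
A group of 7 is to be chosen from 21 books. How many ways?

C(21,7) = 21!/(7! x 14!).

Final answer: \binom{21}{7} = 116280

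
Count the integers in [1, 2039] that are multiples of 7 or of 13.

Multiples of 7: 291. Multiples of 13: 156. Of both (lcm=91): 22.
By inclusion-exclusion: 291 + 156 - 22.

Final answer: 425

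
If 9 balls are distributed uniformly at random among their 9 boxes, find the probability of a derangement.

D(n) = (n-1)(D(n-1) + D(n-2)), D(0)=1, D(1)=0.
Building up: D(2)=1, D(3)=2, D(4)=9, D(5)=44, D(6)=265, D(7)=1854, D(8)=14833, D(9)=133496.
Total arrangements: 9! = 362880.
Probability = D(9)/9! = 16687/45360.

Final answer: D(9)/9! = 133496/362880 = 0.367879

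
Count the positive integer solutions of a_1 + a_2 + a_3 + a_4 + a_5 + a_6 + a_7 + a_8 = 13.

Substitute a'_i = a_i - 1 (so a'_i >= 0). Then sum a'_i = 13 - 8 = 5.
Stars and bars: C(5+8-1, 8-1) = C(12,7).

Final answer: C(12,7) = 792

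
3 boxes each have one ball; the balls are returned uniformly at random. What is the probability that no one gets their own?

D(n) = (n-1)(D(n-1) + D(n-2)), D(0)=1, D(1)=0.
Building up: D(2)=1, D(3)=2.
Total arrangements: 3! = 6.
Probability = D(3)/3! = 1/3.

Final answer: D(3)/3! = 2/6 = 0.333333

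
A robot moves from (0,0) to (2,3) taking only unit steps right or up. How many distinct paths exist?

Each path has 2 right steps and 3 up steps in some order (5 steps total).
Choose which 3 of the 5 steps are up: C(5,3).

Final answer: C(5,3) = 10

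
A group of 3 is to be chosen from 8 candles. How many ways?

C(8,3) = 8!/(3! x (8-3)!).

Final answer: C(8,3) = 56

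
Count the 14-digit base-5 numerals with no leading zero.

These are the integers in [5^13, 5^14), so the count is 5^14 - 5^13 = 4 x 5^13.

Final answer: 4882812500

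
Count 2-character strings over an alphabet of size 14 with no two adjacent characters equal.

Let g(n) count such strings. g(1) = 14, and each valid string of length n-1 extends in 13 ways (any symbol but the last), so g(n) = 13 g(n-1).
Total: g(2) = 14 x 13^1.

Final answer: 14 x 13^{1} = 182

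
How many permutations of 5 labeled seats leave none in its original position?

Use the recurrence D(n) = (n-1)(D(n-1) + D(n-2)) with D(0)=1, D(1)=0.
D(2) = 1 x (0 + 1) = 1
D(3) = 2 x (1 + 0) = 2
D(4) = 3 x (2 + 1) = 9
D(5) = 4 x (D(4) + D(3)) = 4 x (9 + 2)

Final answer: D(5) = 44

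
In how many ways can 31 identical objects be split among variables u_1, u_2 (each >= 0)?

Stars and bars with 31 stars and 1 bars:
C(31+2-1, 2-1) = C(32,1).

Final answer: C(32,1) = 32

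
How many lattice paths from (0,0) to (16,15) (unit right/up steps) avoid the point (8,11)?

Total paths to (16,15): C(31,15) = 300540195.
Paths through (8,11): C(19,11) x C(12,4) = 37413090.
Avoiding (8,11): 300540195 - 37413090.

Final answer: 263127105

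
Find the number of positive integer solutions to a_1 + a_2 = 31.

Substitute a'_i = a_i - 1 (so a'_i >= 0). Then sum a'_i = 31 - 2 = 29.
Stars and bars: C(29+2-1, 2-1) = C(30,1).

Final answer: C(30,1) = 30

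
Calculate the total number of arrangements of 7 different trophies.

The number of ways to arrange 7 distinct objects is 7!.

Final answer: 7! = 5040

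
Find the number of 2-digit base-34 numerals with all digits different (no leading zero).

The leading digit has 33 choices (anything but zero); the next has 33 (anything but the first), then 32, and so on, one fewer each time.
Total: 33 x 33.

Final answer: 1089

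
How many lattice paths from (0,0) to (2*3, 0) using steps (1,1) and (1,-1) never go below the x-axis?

Total monotonic paths to (3,3): C(6,3) = 20.
A path is bad iff it touches y = x + 1; reflecting its initial segment maps bad paths bijectively onto all paths to (2,4), of which there are C(6,4) = 15.
Valid Dyck paths: 20 - 15.
(Check: C(6,3) - C(6,4) = C(6,3)/4, the Catalan number C_{3}.)

Final answer: C_{3} = 5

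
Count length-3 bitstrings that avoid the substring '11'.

Classify by the final bit: ...0 gives a(n-1) strings, ...01 gives a(n-2) strings. Thus a(n) = a(n-1) + a(n-2) with a(1)=2, a(2)=3.
Building up term by term: a(1)=2, a(2)=3, a(3)=5.

Final answer: 5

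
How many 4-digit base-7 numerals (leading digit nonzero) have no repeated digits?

The leading digit has 6 choices (anything but zero); the next has 6 (anything but the first), then 5, and so on, one fewer each time.
Total: 6 x 6 x 5 x 4.

Final answer: 720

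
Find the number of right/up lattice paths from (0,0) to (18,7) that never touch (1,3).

Total paths to (18,7): C(25,7) = 480700.
Paths through (1,3): C(4,3) x C(21,4) = 23940.
Avoiding (1,3): 480700 - 23940.

Final answer: 456760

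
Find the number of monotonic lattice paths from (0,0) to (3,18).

Each path has 3 right steps and 18 up steps in some order (21 steps total).
Choose which 18 of the 21 steps are up: C(21,18).

Final answer: C(21,18) = 1330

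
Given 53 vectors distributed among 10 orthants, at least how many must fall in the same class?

By pigeonhole with 53 objects and 10 categories: ceiling(53/10).

Final answer: 6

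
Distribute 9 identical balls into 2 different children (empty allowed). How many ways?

Stars and bars: C(n+k-1, k-1) = C(10,1).

Final answer: C(10,1) = 10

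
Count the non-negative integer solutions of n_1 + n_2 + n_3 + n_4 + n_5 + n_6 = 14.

Stars and bars with 14 stars and 5 bars:
C(14+6-1, 6-1) = C(19,5).

Final answer: C(19,5) = 11628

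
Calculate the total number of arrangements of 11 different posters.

The number of ways to arrange 11 distinct objects is 11!.

Final answer: 11! = 39916800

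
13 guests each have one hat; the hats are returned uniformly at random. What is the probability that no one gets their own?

Use the recurrence D(n) = (n-1)(D(n-1) + D(n-2)) with D(0)=1, D(1)=0.
Building up: D(2)=1, D(3)=2, D(4)=9, D(5)=44, D(6)=265, D(7)=1854, D(8)=14833, D(9)=133496, D(10)=1334961, D(11)=14684570, D(12)=176214841, D(13)=2290792932.
Total arrangements: 13! = 6227020800.
Probability = D(13)/13! = 63633137/172972800.

Final answer: D(13)/13! = 2290792932/6227020800 = 0.367879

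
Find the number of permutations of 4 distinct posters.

The number of ways to arrange 4 distinct objects is 4!.

Final answer: 4! = 24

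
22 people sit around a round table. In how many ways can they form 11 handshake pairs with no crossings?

This is counted by the nth Catalan number C_n. Here n = 22/2 = 11.
Using C_0 = 1 and C_(k+1) = C_k x 2(2k+1)/(k+2), build up term by term: C_1=1, C_2=2, C_3=5, C_4=14, C_5=42, C_6=132, C_7=429, C_8=1430, C_9=4862, C_10=16796, C_11=58786.

Final answer: C_{11} = 58786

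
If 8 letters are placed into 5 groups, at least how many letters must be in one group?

By the pigeonhole principle: ceiling(8/5).

Final answer: 2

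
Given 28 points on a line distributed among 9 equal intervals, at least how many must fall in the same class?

By pigeonhole with 28 objects and 9 categories: ceiling(28/9).

Final answer: 4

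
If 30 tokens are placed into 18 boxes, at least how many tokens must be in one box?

By the pigeonhole principle: ceiling(30/18).

Final answer: 2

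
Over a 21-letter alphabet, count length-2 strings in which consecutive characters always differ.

First character: 21 choices. Each subsequent: 20 choices (must differ from the previous one).
Total: 21 x 20^1.

Final answer: 21 x 20^{1} = 420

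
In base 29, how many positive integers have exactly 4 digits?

In base 29, the leading digit has 28 choices (1..28); each of the remaining 3 digits has 29 choices.
Total: 28 x 29^3.

Final answer: 682892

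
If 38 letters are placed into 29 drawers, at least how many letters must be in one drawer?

By the pigeonhole principle: ceiling(38/29).

Final answer: 2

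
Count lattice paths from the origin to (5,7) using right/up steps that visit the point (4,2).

Paths (0,0)->(4,2): C(6,2) = 15.
Paths (4,2)->(5,7): C(6,5) = 6.
By multiplication principle: 15 x 6.

Final answer: 90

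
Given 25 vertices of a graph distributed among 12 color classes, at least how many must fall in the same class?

By pigeonhole with 25 objects and 12 categories: ceiling(25/12).

Final answer: 3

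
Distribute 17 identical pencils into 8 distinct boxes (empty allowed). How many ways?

Stars and bars: C(n+k-1, k-1) = C(24,7).

Final answer: C(24,7) = 346104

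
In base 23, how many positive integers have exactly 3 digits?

In base 23, the leading digit has 22 choices (1..22); each of the remaining 2 digits has 23 choices.
Total: 22 x 23^2.

Final answer: 11638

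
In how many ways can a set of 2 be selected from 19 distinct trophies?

C(19,2) = 19!/(2! x (19-2)!).

Final answer: C(19,2) = 171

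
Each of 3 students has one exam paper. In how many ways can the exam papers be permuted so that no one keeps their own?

Use the recurrence D(n) = (n-1)(D(n-1) + D(n-2)) with D(0)=1, D(1)=0.
D(2) = 1 x (0 + 1) = 1
D(3) = 2 x (D(2) + D(1)) = 2 x (1 + 0)

Final answer: D(3) = 2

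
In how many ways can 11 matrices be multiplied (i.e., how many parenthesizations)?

The structures are counted by the Catalan number C_n. Here n = 11 - 1 = 10.
C_n = (2n)!/(n!(n+1)!), so C_{10} = 20!/(10! x 11!) = C(20,10)/11 = 184756/11.

Final answer: C_{10} = 16796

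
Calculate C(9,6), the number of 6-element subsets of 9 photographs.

C(9,6) = 9!/(6! x (9-6)!).

Final answer: C(9,6) = 84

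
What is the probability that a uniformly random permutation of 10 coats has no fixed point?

D(n) = (n-1)(D(n-1) + D(n-2)), D(0)=1, D(1)=0.
Building up: D(2)=1, D(3)=2, D(4)=9, D(5)=44, D(6)=265, D(7)=1854, D(8)=14833, D(9)=133496, D(10)=1334961.
Total arrangements: 10! = 3628800.
Probability = D(10)/10! = 16481/44800.

Final answer: D(10)/10! = 1334961/3628800 = 0.367879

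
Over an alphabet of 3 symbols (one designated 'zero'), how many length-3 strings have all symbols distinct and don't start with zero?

First digit: 2 (nonzero). Second: 2 (not first). Third: 1, etc.
Total: 2 x 2 x 1.

Final answer: 4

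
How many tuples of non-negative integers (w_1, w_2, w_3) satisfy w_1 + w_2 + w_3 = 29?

Stars and bars with 29 stars and 2 bars:
C(29+3-1, 3-1) = C(31,2).

Final answer: C(31,2) = 465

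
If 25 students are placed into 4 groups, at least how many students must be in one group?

By the pigeonhole principle: ceiling(25/4).

Final answer: 7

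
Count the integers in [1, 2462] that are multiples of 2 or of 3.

Multiples of 2: 1231. Multiples of 3: 820. Of both (lcm=6): 410.
By inclusion-exclusion: 1231 + 820 - 410.

Final answer: 1641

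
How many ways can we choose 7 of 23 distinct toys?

C(23,7) = 23!/(7! x (23-7)!).

Final answer: C(23,7) = 245157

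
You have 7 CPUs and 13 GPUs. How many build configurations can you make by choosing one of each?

By the multiplication principle: 7 x 13.

Final answer: 91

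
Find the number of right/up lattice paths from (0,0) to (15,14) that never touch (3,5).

Total paths to (15,14): C(29,14) = 77558760.
Paths through (3,5): C(8,5) x C(21,9) = 16460080.
Avoiding (3,5): 77558760 - 16460080.

Final answer: 61098680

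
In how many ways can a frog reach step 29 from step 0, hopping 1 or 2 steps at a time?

Let f(n) count the ways. The last step is size 1 or 2, so f(n) = f(n-1) + f(n-2) with f(1)=1, f(2)=2.
Building up term by term: f(1)=1, f(2)=2, f(3)=3, f(4)=5, f(5)=8, f(6)=13, f(7)=21, f(8)=34, f(9)=55, f(10)=89, f(11)=144, f(12)=233, f(13)=377, f(14)=610, f(15)=987, f(16)=1597, f(17)=2584, f(18)=4181, f(19)=6765, f(20)=10946, f(21)=17711, f(22)=28657, f(23)=46368, f(24)=75025, f(25)=121393, f(26)=196418, f(27)=317811, f(28)=514229, f(29)=832040.

Final answer: 832040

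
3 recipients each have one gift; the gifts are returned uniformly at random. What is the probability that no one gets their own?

Use the recurrence D(n) = (n-1)(D(n-1) + D(n-2)) with D(0)=1, D(1)=0.
Building up: D(2)=1, D(3)=2.
Total arrangements: 3! = 6.
Probability = D(3)/3! = 1/3.

Final answer: D(3)/3! = 2/6 = 0.333333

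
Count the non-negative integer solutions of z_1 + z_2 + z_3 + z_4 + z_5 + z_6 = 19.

Stars and bars with 19 stars and 5 bars:
C(19+6-1, 6-1) = C(24,5).

Final answer: C(24,5) = 42504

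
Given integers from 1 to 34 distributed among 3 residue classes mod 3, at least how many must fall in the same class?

By pigeonhole with 34 objects and 3 categories: ceiling(34/3).

Final answer: 12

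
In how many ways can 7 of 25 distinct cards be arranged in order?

P(25,7) = 25!/(25-7)! = 25!/18!.

Final answer: P(25,7) = 2422728000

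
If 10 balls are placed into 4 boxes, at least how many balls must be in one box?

By the pigeonhole principle: ceiling(10/4).

Final answer: 3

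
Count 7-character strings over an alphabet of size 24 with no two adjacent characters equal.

Let g(n) count such strings. g(1) = 24, and each valid string of length n-1 extends in 23 ways (any symbol but the last), so g(n) = 23 g(n-1).
Total: g(7) = 24 x 23^6.

Final answer: 24 x 23^{6} = 3552861336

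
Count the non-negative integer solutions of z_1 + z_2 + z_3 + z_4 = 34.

Stars and bars with 34 stars and 3 bars:
C(34+4-1, 4-1) = C(37,3).

Final answer: C(37,3) = 7770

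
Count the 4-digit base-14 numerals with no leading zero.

Leading digit: 13 options (nonzero). Other 3 digit(s): 14 options each.
Total: 13 x 14^3.

Final answer: 35672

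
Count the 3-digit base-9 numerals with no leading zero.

These are the integers in [9^2, 9^3), so the count is 9^3 - 9^2 = 8 x 9^2.

Final answer: 648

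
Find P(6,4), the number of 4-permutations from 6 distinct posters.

P(6,4) = 6!/(6-4)! = 6!/2!.

Final answer: P(6,4) = 360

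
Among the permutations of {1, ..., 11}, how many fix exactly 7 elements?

Choose which 7 elements are fixed: C(11,7) = 330.
Derange the remaining 4 using D(j) = (j-1)(D(j-1) + D(j-2)), D(0)=1, D(1)=0: D(2)=1, D(3)=2, D(4)=9.
Total: 330 x 9.

Final answer: C(11,7) D(4) = 2970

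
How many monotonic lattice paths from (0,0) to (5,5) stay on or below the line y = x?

Total monotonic paths to (5,5): C(10,5) = 252.
A path is bad iff it touches y = x + 1; reflecting its initial segment maps bad paths bijectively onto all paths to (4,6), of which there are C(10,6) = 210.
Valid Dyck paths: 252 - 210.
(Equivalently, C_{5} = C(10,5)/6 = 252/6.)

Final answer: C_{5} = 42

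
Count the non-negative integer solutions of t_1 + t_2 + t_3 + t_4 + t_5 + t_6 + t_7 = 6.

Stars and bars with 6 stars and 6 bars:
C(6+7-1, 7-1) = C(12,6).

Final answer: C(12,6) = 924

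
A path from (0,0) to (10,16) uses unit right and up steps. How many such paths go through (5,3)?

Paths (0,0)->(5,3): C(8,3) = 56.
Paths (5,3)->(10,16): C(18,13) = 8568.
By multiplication principle: 56 x 8568.

Final answer: 479808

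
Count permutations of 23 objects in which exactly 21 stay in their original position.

Choose which 21 elements are fixed: C(23,21) = 253.
Derange the remaining 2 using D(j) = (j-1)(D(j-1) + D(j-2)), D(0)=1, D(1)=0: D(2)=1.
Total: 253 x 1.

Final answer: C(23,21) D(2) = 253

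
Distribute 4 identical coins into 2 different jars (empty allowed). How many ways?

Stars and bars: C(n+k-1, k-1) = C(5,1).

Final answer: C(5,1) = 5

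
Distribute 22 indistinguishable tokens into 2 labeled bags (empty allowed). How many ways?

Stars and bars: C(n+k-1, k-1) = C(23,1).

Final answer: C(23,1) = 23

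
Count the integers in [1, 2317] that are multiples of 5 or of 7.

Multiples of 5: 463. Multiples of 7: 331. Of both (lcm=35): 66.
By inclusion-exclusion: 463 + 331 - 66.

Final answer: 728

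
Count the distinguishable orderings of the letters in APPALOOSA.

Letters (A:3, L:1, O:2, P:2, S:1). Total letters: 9.
Permutations = 9!/(3! x 2! x 2!).

Final answer: 15120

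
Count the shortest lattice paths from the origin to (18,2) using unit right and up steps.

Each path has 18 right steps and 2 up steps in some order (20 steps total).
Choose which 2 of the 20 steps are up: C(20,2).

Final answer: C(20,2) = 190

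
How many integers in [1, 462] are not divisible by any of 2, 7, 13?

|div by 2|=231, |div by 7|=66, |div by 13|=35.
|div by 2&7|=33, |div by 2&13|=17, |div by 7&13|=5, |div by all|=2.
By inclusion-exclusion, divisible by at least one: 231+66+35-33-17-5+2 = 279.
Not divisible by any: 462 - 279.

Final answer: 183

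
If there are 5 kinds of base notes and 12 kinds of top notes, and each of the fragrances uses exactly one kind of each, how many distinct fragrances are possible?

By the multiplication principle: 5 x 12.

Final answer: 60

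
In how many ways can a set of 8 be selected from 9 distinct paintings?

C(9,8) = 9!/(8! x (9-8)!).

Final answer: C(9,8) = 9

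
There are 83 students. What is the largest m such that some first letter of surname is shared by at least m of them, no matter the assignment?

There are 26 possible values for first letter of surname. With 83 students and 26 categories, by pigeonhole: ceiling(83/26).

Final answer: 4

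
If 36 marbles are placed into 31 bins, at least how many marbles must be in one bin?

By the pigeonhole principle: ceiling(36/31).

Final answer: 2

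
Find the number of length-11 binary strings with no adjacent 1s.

Classify by the final bit: ...0 gives a(n-1) strings, ...01 gives a(n-2) strings. Thus a(n) = a(n-1) + a(n-2) with a(1)=2, a(2)=3.
Computing successive values: a(1)=2, a(2)=3, a(3)=5, a(4)=8, a(5)=13, a(6)=21, a(7)=34, a(8)=55, a(9)=89, a(10)=144, a(11)=233.

Final answer: 233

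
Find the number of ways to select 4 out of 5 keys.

C(5,4) = 5!/(4! x (5-4)!).

Final answer: C(5,4) = 5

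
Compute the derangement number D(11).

D(n) = (n-1)(D(n-1) + D(n-2)), D(0)=1, D(1)=0.
D(2) = 1 x (0 + 1) = 1
D(3) = 2 x (1 + 0) = 2
D(4) = 3 x (2 + 1) = 9
D(5) = 4 x (9 + 2) = 44
D(6) = 5 x (44 + 9) = 265
D(7) = 6 x (265 + 44) = 1854
D(8) = 7 x (1854 + 265) = 14833
D(9) = 8 x (14833 + 1854) = 133496
D(10) = 9 x (133496 + 14833) = 1334961
D(11) = 10 x (D(10) + D(9)) = 10 x (1334961 + 133496)

Final answer: D(11) = 14684570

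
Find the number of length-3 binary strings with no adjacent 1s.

A valid string ends in 0 (append to any length-(n-1) valid string) or in 01 (append to any length-(n-2) valid string), so a(n) = a(n-1) + a(n-2) with a(1)=2, a(2)=3.
Building up term by term: a(1)=2, a(2)=3, a(3)=5.

Final answer: 5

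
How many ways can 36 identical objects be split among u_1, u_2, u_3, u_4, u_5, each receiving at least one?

Substitute u'_i = u_i - 1 (so u'_i >= 0). Then sum u'_i = 36 - 5 = 31.
Stars and bars: C(31+5-1, 5-1) = C(35,4).

Final answer: C(35,4) = 52360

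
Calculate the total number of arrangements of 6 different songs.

The number of ways to arrange 6 distinct objects is 6!.

Final answer: 6! = 720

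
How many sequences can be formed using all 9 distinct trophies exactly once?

The number of ways to arrange 9 distinct objects is 9!.

Final answer: 9! = 362880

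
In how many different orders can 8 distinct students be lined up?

The number of ways to arrange 8 distinct objects is 8!.

Final answer: 8! = 40320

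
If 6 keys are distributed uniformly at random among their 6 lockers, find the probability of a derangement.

Derangements satisfy D(n) = (n-1)(D(n-1) + D(n-2)), starting from D(0)=1, D(1)=0.
Building up: D(2)=1, D(3)=2, D(4)=9, D(5)=44, D(6)=265.
Total arrangements: 6! = 720.
Probability = D(6)/6! = 53/144.

Final answer: D(6)/6! = 265/720 = 0.368056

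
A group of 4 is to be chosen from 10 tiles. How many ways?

C(10,4) = 10!/(4! x 6!).

Final answer: \binom{10}{4} = 210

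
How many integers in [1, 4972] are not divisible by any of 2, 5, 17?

|div by 2|=2486, |div by 5|=994, |div by 17|=292.
|div by 2&5|=497, |div by 2&17|=146, |div by 5&17|=58, |div by all|=29.
By inclusion-exclusion, divisible by at least one: 2486+994+292-497-146-58+29 = 3100.
Not divisible by any: 4972 - 3100.

Final answer: 1872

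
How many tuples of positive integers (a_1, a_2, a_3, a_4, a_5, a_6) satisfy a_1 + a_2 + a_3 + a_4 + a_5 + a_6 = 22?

Substitute a'_i = a_i - 1 (so a'_i >= 0). Then sum a'_i = 22 - 6 = 16.
Stars and bars: C(16+6-1, 6-1) = C(21,5).

Final answer: C(21,5) = 20349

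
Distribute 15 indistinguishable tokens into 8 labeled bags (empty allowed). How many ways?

Stars and bars: C(n+k-1, k-1) = C(22,7).

Final answer: C(22,7) = 170544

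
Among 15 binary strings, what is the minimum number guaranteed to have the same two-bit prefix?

There are 4 possible values for two-bit prefix. With 15 binary strings and 4 categories, by pigeonhole: ceiling(15/4).

Final answer: 4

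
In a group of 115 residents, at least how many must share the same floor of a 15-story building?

There are 15 possible values for floor of a 15-story building. With 115 residents and 15 categories, by pigeonhole: ceiling(115/15).

Final answer: 8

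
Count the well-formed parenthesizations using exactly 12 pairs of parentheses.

This is counted by the nth Catalan number C_n. Here n = 12 (pairs).
C_n = (2n)!/(n!(n+1)!), so C_{12} = 24!/(12! x 13!) = C(24,12)/13 = 2704156/13.

Final answer: C_{12} = 208012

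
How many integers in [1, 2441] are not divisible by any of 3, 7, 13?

|div by 3|=813, |div by 7|=348, |div by 13|=187.
|div by 3&7|=116, |div by 3&13|=62, |div by 7&13|=26, |div by all|=8.
By inclusion-exclusion, divisible by at least one: 813+348+187-116-62-26+8 = 1152.
Not divisible by any: 2441 - 1152.

Final answer: 1289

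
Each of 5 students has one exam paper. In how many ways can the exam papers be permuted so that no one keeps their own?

Use the recurrence D(n) = (n-1)(D(n-1) + D(n-2)) with D(0)=1, D(1)=0.
D(2) = 1 x (0 + 1) = 1
D(3) = 2 x (1 + 0) = 2
D(4) = 3 x (2 + 1) = 9
D(5) = 4 x (D(4) + D(3)) = 4 x (9 + 2)

Final answer: D(5) = 44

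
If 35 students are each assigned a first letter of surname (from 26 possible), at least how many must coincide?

There are 26 possible values for first letter of surname. With 35 students and 26 categories, by pigeonhole: ceiling(35/26).

Final answer: 2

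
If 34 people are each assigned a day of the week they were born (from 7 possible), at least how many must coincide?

There are 7 possible values for day of the week they were born. With 34 people and 7 categories, by pigeonhole: ceiling(34/7).

Final answer: 5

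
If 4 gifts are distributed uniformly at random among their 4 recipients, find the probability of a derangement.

Use the recurrence D(n) = (n-1)(D(n-1) + D(n-2)) with D(0)=1, D(1)=0.
Building up: D(2)=1, D(3)=2, D(4)=9.
Total arrangements: 4! = 24.
Probability = D(4)/4! = 3/8.

Final answer: D(4)/4! = 9/24 = 0.375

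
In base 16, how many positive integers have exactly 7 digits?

Leading digit: 15 options (nonzero). Other 6 digit(s): 16 options each.
Total: 15 x 16^6.

Final answer: 251658240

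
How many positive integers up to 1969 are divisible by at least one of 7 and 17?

Multiples of 7: 281. Multiples of 17: 115. Of both (lcm=119): 16.
By inclusion-exclusion: 281 + 115 - 16.

Final answer: 380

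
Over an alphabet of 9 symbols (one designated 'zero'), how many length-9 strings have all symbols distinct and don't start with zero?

First digit: 8 (nonzero). Second: 8 (not first). Third: 7, etc.
Total: 8 x 8 x 7 x 6 x 5 x 4 x 3 x 2 x 1.

Final answer: 322560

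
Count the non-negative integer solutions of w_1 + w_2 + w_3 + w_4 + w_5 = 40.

Stars and bars with 40 stars and 4 bars:
C(40+5-1, 5-1) = C(44,4).

Final answer: C(44,4) = 135751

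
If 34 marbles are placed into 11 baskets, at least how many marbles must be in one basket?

By the pigeonhole principle: ceiling(34/11).

Final answer: 4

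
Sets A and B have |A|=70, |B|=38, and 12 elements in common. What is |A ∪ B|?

|A union B| = |A| + |B| - |A intersect B| = 70 + 38 - 12.

Final answer: 96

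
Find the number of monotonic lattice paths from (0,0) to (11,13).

Each path has 11 right steps and 13 up steps in some order (24 steps total).
Choose which 13 of the 24 steps are up: C(24,13).

Final answer: C(24,13) = 2496144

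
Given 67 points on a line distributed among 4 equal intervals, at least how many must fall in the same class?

By pigeonhole with 67 objects and 4 categories: ceiling(67/4).

Final answer: 17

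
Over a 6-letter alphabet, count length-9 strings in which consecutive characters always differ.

First character: 6 choices. Each subsequent: 5 choices (must differ from the previous one).
Total: 6 x 5^8.

Final answer: 6 x 5^{8} = 2343750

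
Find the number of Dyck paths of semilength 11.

Total monotonic paths to (11,11): C(22,11) = 705432.
Reflecting each bad path at its first crossing gives a bijection with paths to (10,12): C(22,12) = 646646.
Valid Dyck paths: 705432 - 646646.
(These counts are the Catalan numbers.)

Final answer: C_{11} = 58786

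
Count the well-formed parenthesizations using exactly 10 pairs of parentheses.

This is counted by the nth Catalan number C_n. Here n = 10 (pairs).
C_n = C(2n,n) - C(2n,n+1), so C_{10} = C(20,10) - C(20,11) = 184756 - 167960.

Final answer: C_{10} = 16796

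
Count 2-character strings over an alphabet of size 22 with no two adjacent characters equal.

First character: 22 choices. Each subsequent: 21 choices (must differ from the previous one).
Total: 22 x 21^1.

Final answer: 22 x 21^{1} = 462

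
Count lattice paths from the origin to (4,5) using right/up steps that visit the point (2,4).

Paths (0,0)->(2,4): C(6,4) = 15.
Paths (2,4)->(4,5): C(3,1) = 3.
By multiplication principle: 15 x 3.

Final answer: 45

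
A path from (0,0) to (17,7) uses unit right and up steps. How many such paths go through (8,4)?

Paths (0,0)->(8,4): C(12,4) = 495.
Paths (8,4)->(17,7): C(12,3) = 220.
By multiplication principle: 495 x 220.

Final answer: 108900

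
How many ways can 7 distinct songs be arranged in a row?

The number of ways to arrange 7 distinct objects is 7!.

Final answer: 7! = 5040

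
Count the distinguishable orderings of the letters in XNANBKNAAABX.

Letters (A:4, B:2, K:1, N:3, X:2). Total letters: 12.
Permutations = 12!/(4! x 3! x 2! x 2!).

Final answer: 831600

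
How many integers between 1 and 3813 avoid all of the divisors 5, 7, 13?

|div by 5|=762, |div by 7|=544, |div by 13|=293.
|div by 5&7|=108, |div by 5&13|=58, |div by 7&13|=41, |div by all|=8.
By inclusion-exclusion, divisible by at least one: 762+544+293-108-58-41+8 = 1400.
Not divisible by any: 3813 - 1400.

Final answer: 2413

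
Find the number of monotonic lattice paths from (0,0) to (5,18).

Each path has 5 right steps and 18 up steps in some order (23 steps total).
Choose which 18 of the 23 steps are up: C(23,18).

Final answer: C(23,18) = 33649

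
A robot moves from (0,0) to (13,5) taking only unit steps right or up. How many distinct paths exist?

Each path has 13 right steps and 5 up steps in some order (18 steps total).
Choose which 5 of the 18 steps are up: C(18,5).

Final answer: C(18,5) = 8568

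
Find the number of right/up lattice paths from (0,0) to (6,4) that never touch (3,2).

Total paths to (6,4): C(10,4) = 210.
Paths through (3,2): C(5,2) x C(5,2) = 100.
Avoiding (3,2): 210 - 100.

Final answer: 110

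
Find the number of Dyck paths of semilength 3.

Total monotonic paths to (3,3): C(6,3) = 20.
Paths that cross above y=x (reflection bijection): C(6,4) = 15.
Valid Dyck paths: 20 - 15.
(These counts are the Catalan numbers.)

Final answer: C_{3} = 5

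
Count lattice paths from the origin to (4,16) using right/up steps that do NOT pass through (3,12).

Total paths to (4,16): C(20,16) = 4845.
Paths through (3,12): C(15,12) x C(5,4) = 2275.
Avoiding (3,12): 4845 - 2275.

Final answer: 2570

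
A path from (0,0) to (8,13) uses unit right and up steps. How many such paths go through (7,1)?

Paths (0,0)->(7,1): C(8,1) = 8.
Paths (7,1)->(8,13): C(13,12) = 13.
By multiplication principle: 8 x 13.

Final answer: 104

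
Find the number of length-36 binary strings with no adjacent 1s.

A valid string ends in 0 (append to any length-(n-1) valid string) or in 01 (append to any length-(n-2) valid string), so a(n) = a(n-1) + a(n-2) with a(1)=2, a(2)=3.
Iterating the recurrence: a(1)=2, a(2)=3, a(3)=5, a(4)=8, a(5)=13, a(6)=21, a(7)=34, a(8)=55, a(9)=89, a(10)=144, a(11)=233, a(12)=377, a(13)=610, a(14)=987, a(15)=1597, a(16)=2584, a(17)=4181, a(18)=6765, a(19)=10946, a(20)=17711, a(21)=28657, a(22)=46368, a(23)=75025, a(24)=121393, a(25)=196418, a(26)=317811, a(27)=514229, a(28)=832040, a(29)=1346269, a(30)=2178309, a(31)=3524578, a(32)=5702887, a(33)=9227465, a(34)=14930352, a(35)=24157817, a(36)=39088169.

Final answer: 39088169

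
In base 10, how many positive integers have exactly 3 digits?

In base 10, the leading digit has 9 choices (1..9); each of the remaining 2 digits has 10 choices.
Total: 9 x 10^2.

Final answer: 900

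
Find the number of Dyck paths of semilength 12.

Total monotonic paths to (12,12): C(24,12) = 2704156.
A path is bad iff it touches y = x + 1; reflecting its initial segment maps bad paths bijectively onto all paths to (11,13), of which there are C(24,13) = 2496144.
Valid Dyck paths: 2704156 - 2496144.
(This is the Catalan number C_{12}.)

Final answer: C_{12} = 208012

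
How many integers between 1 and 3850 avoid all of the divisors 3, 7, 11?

|div by 3|=1283, |div by 7|=550, |div by 11|=350.
|div by 3&7|=183, |div by 3&11|=116, |div by 7&11|=50, |div by all|=16.
By inclusion-exclusion, divisible by at least one: 1283+550+350-183-116-50+16 = 1850.
Not divisible by any: 3850 - 1850.

Final answer: 2000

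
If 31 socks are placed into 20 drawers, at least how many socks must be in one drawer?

By the pigeonhole principle: ceiling(31/20).

Final answer: 2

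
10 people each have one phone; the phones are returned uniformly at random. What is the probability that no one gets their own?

D(n) = (n-1)(D(n-1) + D(n-2)), D(0)=1, D(1)=0.
Building up: D(2)=1, D(3)=2, D(4)=9, D(5)=44, D(6)=265, D(7)=1854, D(8)=14833, D(9)=133496, D(10)=1334961.
Total arrangements: 10! = 3628800.
Probability = D(10)/10! = 16481/44800.

Final answer: D(10)/10! = 1334961/3628800 = 0.367879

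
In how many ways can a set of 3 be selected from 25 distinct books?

C(25,3) = 25!/(3! x (25-3)!).

Final answer: C(25,3) = 2300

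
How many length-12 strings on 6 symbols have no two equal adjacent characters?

Let g(n) count such strings. g(1) = 6, and each valid string of length n-1 extends in 5 ways (any symbol but the last), so g(n) = 5 g(n-1).
Total: g(12) = 6 x 5^11.

Final answer: 6 x 5^{11} = 292968750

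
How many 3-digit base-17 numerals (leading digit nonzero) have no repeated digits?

The leading digit has 16 choices (anything but zero); the next has 16 (anything but the first), then 15, and so on, one fewer each time.
Total: 16 x 16 x 15.

Final answer: 3840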